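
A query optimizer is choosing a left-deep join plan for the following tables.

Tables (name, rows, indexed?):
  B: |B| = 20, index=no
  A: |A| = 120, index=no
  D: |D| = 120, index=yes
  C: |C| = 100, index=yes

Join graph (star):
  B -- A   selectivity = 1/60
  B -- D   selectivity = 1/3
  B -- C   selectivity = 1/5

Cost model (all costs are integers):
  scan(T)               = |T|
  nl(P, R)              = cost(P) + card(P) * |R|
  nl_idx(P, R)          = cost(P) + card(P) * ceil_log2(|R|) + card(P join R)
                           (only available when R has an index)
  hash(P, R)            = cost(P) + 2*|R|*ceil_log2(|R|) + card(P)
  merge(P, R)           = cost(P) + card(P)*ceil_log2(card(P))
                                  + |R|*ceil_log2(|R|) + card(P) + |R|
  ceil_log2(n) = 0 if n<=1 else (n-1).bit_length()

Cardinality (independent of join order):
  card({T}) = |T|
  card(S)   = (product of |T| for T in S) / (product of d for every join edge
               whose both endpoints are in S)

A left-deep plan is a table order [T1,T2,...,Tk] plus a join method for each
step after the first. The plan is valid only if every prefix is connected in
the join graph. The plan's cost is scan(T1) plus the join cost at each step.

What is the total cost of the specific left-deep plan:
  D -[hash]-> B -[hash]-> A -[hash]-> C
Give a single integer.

step 1: scan D: cost=120, card=120
step 2: join B via hash
    card(P join B) = 120*20/(3) = 800
    cost = 120 + 2*20*5 + 120 = 440
step 3: join A via hash
    card(P join A) = 800*120/(60) = 1600
    cost = 440 + 2*120*7 + 800 = 2920
step 4: join C via hash
    card(P join C) = 1600*100/(5) = 32000
    cost = 2920 + 2*100*7 + 1600 = 5920

5920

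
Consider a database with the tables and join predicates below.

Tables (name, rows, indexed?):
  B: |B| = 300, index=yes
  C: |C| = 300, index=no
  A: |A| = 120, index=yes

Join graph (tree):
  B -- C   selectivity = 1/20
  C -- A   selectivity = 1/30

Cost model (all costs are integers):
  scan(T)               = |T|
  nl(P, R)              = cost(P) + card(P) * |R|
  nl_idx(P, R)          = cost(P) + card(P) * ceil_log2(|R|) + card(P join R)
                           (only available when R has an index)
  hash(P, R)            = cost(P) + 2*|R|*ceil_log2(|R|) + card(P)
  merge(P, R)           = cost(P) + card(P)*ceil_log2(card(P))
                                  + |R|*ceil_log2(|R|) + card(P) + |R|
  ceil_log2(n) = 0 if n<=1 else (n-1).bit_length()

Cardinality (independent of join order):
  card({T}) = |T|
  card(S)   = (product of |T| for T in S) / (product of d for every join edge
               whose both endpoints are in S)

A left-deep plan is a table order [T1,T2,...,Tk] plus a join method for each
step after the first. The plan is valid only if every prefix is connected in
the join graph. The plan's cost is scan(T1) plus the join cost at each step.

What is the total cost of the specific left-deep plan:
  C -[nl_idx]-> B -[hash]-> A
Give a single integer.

step 1: scan C: cost=300, card=300
step 2: join B via nl_idx
    card(P join B) = 300*300/(20) = 4500
    cost = 300 + 300*9 + 4500 = 7500
step 3: join A via hash
    card(P join A) = 4500*120/(30) = 18000
    cost = 7500 + 2*120*7 + 4500 = 13680

13680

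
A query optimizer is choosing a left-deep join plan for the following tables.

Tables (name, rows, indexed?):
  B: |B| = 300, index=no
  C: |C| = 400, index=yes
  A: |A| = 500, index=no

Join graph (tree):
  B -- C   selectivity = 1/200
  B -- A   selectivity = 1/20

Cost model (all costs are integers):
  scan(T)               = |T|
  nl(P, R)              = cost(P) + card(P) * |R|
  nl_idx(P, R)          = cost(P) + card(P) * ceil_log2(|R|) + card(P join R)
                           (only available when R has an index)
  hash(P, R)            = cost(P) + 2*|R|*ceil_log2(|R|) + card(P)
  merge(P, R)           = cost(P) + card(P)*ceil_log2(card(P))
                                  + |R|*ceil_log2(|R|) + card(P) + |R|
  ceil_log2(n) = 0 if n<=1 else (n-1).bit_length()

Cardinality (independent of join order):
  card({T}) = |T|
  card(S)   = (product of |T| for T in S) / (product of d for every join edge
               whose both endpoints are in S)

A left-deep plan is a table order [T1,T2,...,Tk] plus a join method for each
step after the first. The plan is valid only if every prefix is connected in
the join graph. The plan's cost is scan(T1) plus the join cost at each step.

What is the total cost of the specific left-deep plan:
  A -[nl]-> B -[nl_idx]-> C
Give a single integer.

step 1: scan A: cost=500, card=500
step 2: join B via nl
    card(P join B) = 500*300/(20) = 7500
    cost = 500 + 500*300 = 150500
step 3: join C via nl_idx
    card(P join C) = 7500*400/(200) = 15000
    cost = 150500 + 7500*9 + 15000 = 233000

233000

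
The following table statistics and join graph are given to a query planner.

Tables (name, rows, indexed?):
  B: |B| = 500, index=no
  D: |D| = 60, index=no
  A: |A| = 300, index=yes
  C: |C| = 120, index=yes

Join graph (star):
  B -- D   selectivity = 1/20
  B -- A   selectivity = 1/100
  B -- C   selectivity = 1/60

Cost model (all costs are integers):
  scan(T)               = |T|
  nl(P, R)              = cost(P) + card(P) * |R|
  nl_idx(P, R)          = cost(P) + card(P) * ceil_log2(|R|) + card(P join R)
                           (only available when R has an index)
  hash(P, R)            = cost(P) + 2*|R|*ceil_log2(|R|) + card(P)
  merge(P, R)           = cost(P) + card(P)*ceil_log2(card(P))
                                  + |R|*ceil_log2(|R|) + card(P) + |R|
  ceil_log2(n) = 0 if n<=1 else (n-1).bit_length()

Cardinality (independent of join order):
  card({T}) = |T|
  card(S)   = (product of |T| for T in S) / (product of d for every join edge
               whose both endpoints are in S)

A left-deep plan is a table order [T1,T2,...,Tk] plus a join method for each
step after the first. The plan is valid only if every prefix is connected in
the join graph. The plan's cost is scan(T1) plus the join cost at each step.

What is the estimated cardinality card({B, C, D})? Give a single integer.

3000

Tables in S: B(500), C(120), D(60)
Edges inside S: B-D(d=20), B-C(d=60)
numerator = 500 * 120 * 60 = 3600000
denominator = 20 * 60 = 1200
card(S) = 3600000 / 1200 = 3000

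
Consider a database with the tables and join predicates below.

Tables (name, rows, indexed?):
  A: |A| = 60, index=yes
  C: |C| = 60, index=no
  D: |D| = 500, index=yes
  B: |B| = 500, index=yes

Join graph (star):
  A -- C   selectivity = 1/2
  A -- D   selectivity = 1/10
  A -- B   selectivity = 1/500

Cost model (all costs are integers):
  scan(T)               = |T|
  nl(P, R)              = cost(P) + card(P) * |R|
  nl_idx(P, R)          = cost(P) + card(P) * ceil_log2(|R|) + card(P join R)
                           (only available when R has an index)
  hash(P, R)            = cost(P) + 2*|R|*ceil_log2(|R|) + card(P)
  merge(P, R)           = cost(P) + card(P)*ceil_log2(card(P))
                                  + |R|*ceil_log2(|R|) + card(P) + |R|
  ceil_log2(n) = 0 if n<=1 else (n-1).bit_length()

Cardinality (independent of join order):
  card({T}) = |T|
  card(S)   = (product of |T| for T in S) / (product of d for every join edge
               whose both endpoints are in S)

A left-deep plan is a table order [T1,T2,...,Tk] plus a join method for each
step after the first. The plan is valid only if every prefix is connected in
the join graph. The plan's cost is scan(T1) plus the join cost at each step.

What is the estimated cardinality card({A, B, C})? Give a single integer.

Tables in S: A(60), B(500), C(60)
Edges inside S: A-C(d=2), A-B(d=500)
numerator = 60 * 500 * 60 = 1800000
denominator = 2 * 500 = 1000
card(S) = 1800000 / 1000 = 1800

1800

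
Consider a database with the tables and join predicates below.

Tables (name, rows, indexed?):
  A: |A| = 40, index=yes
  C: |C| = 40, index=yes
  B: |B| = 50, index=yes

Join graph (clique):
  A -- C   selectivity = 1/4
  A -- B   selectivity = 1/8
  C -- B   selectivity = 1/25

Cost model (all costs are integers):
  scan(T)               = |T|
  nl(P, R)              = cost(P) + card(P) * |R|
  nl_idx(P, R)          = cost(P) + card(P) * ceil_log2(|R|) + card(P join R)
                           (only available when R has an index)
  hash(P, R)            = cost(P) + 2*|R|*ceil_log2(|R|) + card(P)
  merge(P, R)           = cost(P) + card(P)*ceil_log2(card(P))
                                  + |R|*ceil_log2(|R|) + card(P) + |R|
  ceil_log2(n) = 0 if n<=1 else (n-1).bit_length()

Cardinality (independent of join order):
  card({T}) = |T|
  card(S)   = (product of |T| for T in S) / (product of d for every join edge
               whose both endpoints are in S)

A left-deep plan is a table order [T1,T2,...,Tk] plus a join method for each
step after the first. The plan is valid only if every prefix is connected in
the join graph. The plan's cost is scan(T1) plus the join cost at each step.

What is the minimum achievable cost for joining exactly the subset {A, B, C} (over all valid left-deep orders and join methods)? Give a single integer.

920

Selinger DP over subsets of {A,B,C}:
  {A}: scan cost=40, card=40
  {C}: scan cost=40, card=40
  {B}: scan cost=50, card=50
  {AC}: card=400; try (C,hash)→560, (A,hash)→560, (C,merge)→600, (A,merge)→600, (C,nl_idx)→680, (A,nl_idx)→680 …(+2); best=560 via (C,hash)
  {AB}: card=250; try (B,nl_idx)→530, (A,hash)→580, (A,nl_idx)→600, (B,merge)→670, (B,hash)→680, (A,merge)→680 …(+2); best=530 via (B,nl_idx)
  {BC}: card=80; try (B,nl_idx)→360, (C,nl_idx)→430, (C,hash)→580, (B,merge)→670, (C,merge)→680, (B,hash)→680 …(+2); best=360 via (B,nl_idx)
  {ABC}: card=100; try (A,hash)→920, (A,nl_idx)→940, (C,hash)→1260, (A,merge)→1280, (B,hash)→1560, (C,nl_idx)→2130 …(+6); best=920 via (A,hash)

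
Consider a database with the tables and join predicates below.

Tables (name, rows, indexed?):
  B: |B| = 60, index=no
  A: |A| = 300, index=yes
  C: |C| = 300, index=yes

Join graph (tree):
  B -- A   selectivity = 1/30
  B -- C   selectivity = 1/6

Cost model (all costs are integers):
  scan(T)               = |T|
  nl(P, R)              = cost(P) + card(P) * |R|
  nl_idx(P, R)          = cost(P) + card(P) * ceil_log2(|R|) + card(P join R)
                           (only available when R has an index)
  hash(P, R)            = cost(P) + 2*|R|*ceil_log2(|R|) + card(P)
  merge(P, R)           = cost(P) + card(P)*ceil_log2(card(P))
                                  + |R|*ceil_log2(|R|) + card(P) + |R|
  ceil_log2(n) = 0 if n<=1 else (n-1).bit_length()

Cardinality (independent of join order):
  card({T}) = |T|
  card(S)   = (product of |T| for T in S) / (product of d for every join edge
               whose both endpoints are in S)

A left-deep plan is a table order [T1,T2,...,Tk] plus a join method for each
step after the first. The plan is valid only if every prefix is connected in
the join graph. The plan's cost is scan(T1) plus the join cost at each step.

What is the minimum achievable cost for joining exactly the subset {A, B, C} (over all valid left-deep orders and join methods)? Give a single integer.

Selinger DP over subsets of {A,B,C}:
  {B}: scan cost=60, card=60
  {A}: scan cost=300, card=300
  {C}: scan cost=300, card=300
  {AB}: card=600; try (A,nl_idx)→1200, (B,hash)→1320, (A,merge)→3480, (B,merge)→3720, (A,hash)→5520, (A,nl)→18060 …(+1); best=1200 via (A,nl_idx)
  {BC}: card=3000; try (B,hash)→1320, (C,merge)→3480, (C,nl_idx)→3600, (B,merge)→3720, (C,hash)→5520, (C,nl)→18060 …(+1); best=1320 via (B,hash)
  {ABC}: card=30000; try (C,hash)→7200, (A,hash)→9720, (C,merge)→10800, (C,nl_idx)→36600, (A,merge)→43320, (A,nl_idx)→58320 …(+2); best=7200 via (C,hash)

7200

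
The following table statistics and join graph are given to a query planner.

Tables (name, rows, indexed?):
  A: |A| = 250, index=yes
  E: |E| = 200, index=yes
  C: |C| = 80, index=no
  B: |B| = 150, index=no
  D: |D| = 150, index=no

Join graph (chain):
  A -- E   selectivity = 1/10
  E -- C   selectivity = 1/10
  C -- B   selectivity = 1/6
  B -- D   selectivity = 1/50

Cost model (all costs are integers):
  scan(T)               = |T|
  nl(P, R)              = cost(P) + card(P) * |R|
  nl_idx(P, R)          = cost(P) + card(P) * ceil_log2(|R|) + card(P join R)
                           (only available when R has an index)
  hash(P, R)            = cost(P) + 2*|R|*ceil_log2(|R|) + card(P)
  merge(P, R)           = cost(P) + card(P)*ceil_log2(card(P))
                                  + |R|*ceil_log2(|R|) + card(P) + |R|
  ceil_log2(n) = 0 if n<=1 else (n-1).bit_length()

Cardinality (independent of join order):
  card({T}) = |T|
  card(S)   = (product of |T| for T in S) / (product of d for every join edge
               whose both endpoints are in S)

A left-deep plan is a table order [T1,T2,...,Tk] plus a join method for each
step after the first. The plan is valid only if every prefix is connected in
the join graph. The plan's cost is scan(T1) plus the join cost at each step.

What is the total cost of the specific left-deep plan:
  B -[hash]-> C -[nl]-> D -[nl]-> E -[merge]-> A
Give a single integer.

3663670

step 1: scan B: cost=150, card=150
step 2: join C via hash
    card(P join C) = 150*80/(6) = 2000
    cost = 150 + 2*80*7 + 150 = 1420
step 3: join D via nl
    card(P join D) = 2000*150/(50) = 6000
    cost = 1420 + 2000*150 = 301420
step 4: join E via nl
    card(P join E) = 6000*200/(10) = 120000
    cost = 301420 + 6000*200 = 1501420
step 5: join A via merge
    card(P join A) = 120000*250/(10) = 3000000
    cost = 1501420 + 120000*17 + 250*8 + 120000 + 250 = 3663670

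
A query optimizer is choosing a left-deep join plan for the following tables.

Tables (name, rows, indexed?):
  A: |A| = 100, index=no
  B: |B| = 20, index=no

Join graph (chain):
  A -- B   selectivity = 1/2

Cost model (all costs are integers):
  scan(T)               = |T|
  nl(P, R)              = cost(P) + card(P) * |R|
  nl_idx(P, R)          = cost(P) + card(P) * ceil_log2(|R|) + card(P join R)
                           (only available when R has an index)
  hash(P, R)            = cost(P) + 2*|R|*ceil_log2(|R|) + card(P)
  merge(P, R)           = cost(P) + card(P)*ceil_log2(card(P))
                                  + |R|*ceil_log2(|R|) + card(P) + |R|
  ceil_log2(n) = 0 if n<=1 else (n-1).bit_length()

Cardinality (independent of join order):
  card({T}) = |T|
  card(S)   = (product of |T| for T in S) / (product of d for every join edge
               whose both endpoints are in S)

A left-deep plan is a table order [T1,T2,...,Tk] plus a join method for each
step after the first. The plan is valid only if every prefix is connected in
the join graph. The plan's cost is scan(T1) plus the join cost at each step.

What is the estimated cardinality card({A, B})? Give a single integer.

1000

Tables in S: A(100), B(20)
Edges inside S: A-B(d=2)
numerator = 100 * 20 = 2000
denominator = 2 = 2
card(S) = 2000 / 2 = 1000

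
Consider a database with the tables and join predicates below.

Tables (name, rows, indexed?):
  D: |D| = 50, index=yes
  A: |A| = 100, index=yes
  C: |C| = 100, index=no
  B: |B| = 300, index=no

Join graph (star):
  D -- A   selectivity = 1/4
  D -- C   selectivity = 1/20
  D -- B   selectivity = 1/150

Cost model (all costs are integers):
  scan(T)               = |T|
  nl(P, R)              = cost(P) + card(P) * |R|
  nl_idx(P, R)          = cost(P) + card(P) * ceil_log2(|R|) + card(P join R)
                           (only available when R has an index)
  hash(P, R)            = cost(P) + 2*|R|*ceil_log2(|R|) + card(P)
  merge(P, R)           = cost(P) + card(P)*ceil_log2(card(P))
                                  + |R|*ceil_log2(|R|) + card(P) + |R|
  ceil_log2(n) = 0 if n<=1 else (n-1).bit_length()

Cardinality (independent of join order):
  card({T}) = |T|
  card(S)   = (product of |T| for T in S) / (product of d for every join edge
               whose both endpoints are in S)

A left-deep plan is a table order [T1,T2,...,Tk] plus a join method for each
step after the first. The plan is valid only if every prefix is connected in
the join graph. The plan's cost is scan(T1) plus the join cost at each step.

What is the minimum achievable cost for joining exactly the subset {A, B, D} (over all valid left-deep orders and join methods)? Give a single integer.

Selinger DP over subsets of {A,B,D}:
  {D}: scan cost=50, card=50
  {A}: scan cost=100, card=100
  {B}: scan cost=300, card=300
  {AD}: card=1250; try (D,hash)→800, (A,merge)→1200, (D,merge)→1250, (A,hash)→1500, (A,nl_idx)→1650, (D,nl_idx)→1950 …(+2); best=800 via (D,hash)
  {BD}: card=100; try (D,hash)→1200, (D,nl_idx)→2200, (B,merge)→3400, (D,merge)→3650, (B,hash)→5500, (B,nl)→15050 …(+1); best=1200 via (D,hash)
  {ABD}: card=2500; try (A,hash)→2700, (A,merge)→2800, (A,nl_idx)→4400, (B,hash)→7450, (A,nl)→11200, (B,merge)→18800 …(+1); best=2700 via (A,hash)

2700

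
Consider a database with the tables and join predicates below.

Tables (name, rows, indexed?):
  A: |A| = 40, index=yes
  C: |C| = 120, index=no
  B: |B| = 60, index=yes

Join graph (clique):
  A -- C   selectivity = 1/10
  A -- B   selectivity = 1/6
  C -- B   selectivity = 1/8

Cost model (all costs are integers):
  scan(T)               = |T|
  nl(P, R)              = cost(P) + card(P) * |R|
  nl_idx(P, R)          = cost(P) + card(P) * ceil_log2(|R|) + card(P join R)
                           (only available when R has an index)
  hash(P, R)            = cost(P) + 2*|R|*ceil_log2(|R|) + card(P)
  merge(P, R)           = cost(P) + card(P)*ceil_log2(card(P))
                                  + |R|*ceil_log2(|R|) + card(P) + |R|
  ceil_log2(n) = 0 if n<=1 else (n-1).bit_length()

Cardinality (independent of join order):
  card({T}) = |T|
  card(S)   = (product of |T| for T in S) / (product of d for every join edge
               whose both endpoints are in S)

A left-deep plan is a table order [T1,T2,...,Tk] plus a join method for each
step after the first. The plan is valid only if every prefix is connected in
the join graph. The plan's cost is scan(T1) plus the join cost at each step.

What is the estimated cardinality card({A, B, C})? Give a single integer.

600

Tables in S: A(40), B(60), C(120)
Edges inside S: A-C(d=10), A-B(d=6), C-B(d=8)
numerator = 40 * 60 * 120 = 288000
denominator = 10 * 6 * 8 = 480
card(S) = 288000 / 480 = 600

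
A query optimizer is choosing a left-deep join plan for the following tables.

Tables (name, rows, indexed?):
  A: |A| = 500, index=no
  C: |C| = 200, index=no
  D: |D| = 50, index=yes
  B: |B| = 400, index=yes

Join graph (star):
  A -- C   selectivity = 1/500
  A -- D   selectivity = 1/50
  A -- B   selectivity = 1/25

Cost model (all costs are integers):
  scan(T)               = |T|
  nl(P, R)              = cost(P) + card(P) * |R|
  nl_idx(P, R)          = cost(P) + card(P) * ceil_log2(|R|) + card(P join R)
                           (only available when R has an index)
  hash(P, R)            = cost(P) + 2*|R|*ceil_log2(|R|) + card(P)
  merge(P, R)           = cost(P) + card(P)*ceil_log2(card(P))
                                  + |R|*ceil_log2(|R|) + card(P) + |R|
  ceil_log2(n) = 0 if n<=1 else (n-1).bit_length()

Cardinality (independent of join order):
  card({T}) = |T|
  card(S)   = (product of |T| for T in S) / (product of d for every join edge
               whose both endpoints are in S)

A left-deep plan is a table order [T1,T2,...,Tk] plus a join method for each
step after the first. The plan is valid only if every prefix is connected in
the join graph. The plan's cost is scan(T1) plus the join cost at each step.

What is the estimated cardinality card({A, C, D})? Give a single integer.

Tables in S: A(500), C(200), D(50)
Edges inside S: A-C(d=500), A-D(d=50)
numerator = 500 * 200 * 50 = 5000000
denominator = 500 * 50 = 25000
card(S) = 5000000 / 25000 = 200

200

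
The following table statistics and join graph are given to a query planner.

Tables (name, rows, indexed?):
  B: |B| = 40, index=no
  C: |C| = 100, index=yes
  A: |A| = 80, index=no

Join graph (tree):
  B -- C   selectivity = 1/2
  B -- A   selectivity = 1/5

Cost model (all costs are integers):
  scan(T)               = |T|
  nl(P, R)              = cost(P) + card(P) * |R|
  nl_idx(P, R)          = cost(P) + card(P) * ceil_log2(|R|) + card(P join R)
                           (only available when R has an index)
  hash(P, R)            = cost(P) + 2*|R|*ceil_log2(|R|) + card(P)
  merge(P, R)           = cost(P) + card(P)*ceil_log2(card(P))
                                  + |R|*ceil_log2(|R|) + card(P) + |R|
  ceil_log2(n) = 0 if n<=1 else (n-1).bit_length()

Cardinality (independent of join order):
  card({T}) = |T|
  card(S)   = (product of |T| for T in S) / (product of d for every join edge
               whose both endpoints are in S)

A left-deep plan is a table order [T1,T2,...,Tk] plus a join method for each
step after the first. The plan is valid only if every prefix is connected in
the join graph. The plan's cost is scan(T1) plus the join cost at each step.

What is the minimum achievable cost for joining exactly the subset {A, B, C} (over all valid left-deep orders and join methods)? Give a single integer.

Selinger DP over subsets of {A,B,C}:
  {B}: scan cost=40, card=40
  {C}: scan cost=100, card=100
  {A}: scan cost=80, card=80
  {BC}: card=2000; try (B,hash)→680, (C,merge)→1120, (B,merge)→1180, (C,hash)→1480, (C,nl_idx)→2320, (C,nl)→4040 …(+1); best=680 via (B,hash)
  {AB}: card=640; try (B,hash)→640, (A,merge)→960, (B,merge)→1000, (A,hash)→1200, (A,nl)→3240, (B,nl)→3280; best=640 via (B,hash)
  {ABC}: card=32000; try (C,hash)→2680, (A,hash)→3800, (C,merge)→8480, (A,merge)→25320, (C,nl_idx)→37120, (C,nl)→64640 …(+1); best=2680 via (C,hash)

2680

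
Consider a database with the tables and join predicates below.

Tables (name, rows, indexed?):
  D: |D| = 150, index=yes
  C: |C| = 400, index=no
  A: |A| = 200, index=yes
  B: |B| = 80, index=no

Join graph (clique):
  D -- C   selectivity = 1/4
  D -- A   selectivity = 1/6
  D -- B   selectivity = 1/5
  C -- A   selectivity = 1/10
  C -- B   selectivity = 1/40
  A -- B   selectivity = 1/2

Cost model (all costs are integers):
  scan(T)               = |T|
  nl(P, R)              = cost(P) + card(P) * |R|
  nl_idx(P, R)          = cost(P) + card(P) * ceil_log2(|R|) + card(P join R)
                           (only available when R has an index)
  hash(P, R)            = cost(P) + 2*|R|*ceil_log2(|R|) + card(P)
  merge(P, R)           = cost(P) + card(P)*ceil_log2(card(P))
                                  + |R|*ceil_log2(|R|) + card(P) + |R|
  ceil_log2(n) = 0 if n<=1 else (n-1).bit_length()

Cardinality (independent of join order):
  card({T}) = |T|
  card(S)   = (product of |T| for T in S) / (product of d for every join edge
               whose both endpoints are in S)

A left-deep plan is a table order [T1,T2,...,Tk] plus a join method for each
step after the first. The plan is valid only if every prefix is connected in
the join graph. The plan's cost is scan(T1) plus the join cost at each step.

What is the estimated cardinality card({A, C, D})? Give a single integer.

50000

Tables in S: A(200), C(400), D(150)
Edges inside S: D-C(d=4), D-A(d=6), C-A(d=10)
numerator = 200 * 400 * 150 = 12000000
denominator = 4 * 6 * 10 = 240
card(S) = 12000000 / 240 = 50000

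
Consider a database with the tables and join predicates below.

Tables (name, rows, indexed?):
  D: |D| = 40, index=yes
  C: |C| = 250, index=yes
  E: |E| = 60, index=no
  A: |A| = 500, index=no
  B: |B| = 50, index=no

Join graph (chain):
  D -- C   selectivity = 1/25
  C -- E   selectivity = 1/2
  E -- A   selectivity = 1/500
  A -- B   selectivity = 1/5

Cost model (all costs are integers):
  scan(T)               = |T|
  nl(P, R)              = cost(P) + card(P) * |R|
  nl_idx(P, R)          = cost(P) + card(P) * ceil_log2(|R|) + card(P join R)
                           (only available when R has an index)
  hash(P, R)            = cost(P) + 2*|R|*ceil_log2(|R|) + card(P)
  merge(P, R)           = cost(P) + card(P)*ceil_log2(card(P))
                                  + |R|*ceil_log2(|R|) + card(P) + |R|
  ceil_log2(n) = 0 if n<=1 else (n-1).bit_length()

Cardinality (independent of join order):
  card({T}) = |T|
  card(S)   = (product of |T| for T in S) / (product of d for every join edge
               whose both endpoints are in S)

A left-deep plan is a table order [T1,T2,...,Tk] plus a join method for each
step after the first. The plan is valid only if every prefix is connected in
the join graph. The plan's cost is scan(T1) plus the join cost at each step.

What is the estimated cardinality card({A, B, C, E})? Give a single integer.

75000

Tables in S: A(500), B(50), C(250), E(60)
Edges inside S: C-E(d=2), E-A(d=500), A-B(d=5)
numerator = 500 * 50 * 250 * 60 = 375000000
denominator = 2 * 500 * 5 = 5000
card(S) = 375000000 / 5000 = 75000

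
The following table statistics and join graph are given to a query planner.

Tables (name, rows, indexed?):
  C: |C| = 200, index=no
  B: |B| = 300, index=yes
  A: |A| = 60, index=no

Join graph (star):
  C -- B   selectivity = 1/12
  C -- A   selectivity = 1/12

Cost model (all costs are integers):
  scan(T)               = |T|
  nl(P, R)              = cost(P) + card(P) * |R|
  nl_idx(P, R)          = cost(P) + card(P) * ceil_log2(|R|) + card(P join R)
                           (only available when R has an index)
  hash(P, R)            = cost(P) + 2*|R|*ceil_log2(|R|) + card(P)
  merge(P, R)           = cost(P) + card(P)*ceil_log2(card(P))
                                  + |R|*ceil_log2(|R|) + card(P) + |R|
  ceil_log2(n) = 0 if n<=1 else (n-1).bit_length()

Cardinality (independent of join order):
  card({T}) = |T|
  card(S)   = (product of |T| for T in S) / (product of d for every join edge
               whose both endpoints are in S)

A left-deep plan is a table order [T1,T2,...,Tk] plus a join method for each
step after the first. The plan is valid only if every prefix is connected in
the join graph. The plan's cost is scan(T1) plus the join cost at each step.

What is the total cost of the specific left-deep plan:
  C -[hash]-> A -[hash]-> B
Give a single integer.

7520

step 1: scan C: cost=200, card=200
step 2: join A via hash
    card(P join A) = 200*60/(12) = 1000
    cost = 200 + 2*60*6 + 200 = 1120
step 3: join B via hash
    card(P join B) = 1000*300/(12) = 25000
    cost = 1120 + 2*300*9 + 1000 = 7520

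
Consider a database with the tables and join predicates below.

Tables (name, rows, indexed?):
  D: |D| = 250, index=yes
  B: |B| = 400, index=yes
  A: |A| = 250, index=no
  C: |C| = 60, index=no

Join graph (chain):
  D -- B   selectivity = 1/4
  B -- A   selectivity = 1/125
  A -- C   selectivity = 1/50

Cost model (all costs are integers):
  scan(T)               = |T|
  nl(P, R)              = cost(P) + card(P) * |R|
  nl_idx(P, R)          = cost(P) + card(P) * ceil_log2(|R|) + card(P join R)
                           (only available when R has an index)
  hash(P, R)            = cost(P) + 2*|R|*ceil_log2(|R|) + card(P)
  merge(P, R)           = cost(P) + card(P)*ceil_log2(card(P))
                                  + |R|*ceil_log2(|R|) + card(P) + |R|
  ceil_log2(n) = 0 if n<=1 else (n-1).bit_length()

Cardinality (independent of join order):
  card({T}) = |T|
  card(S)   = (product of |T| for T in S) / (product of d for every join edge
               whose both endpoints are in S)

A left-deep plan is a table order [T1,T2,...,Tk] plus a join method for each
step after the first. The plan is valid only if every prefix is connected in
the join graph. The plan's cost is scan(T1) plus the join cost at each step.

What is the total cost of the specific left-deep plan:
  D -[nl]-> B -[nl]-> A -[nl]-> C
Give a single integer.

step 1: scan D: cost=250, card=250
step 2: join B via nl
    card(P join B) = 250*400/(4) = 25000
    cost = 250 + 250*400 = 100250
step 3: join A via nl
    card(P join A) = 25000*250/(125) = 50000
    cost = 100250 + 25000*250 = 6350250
step 4: join C via nl
    card(P join C) = 50000*60/(50) = 60000
    cost = 6350250 + 50000*60 = 9350250

9350250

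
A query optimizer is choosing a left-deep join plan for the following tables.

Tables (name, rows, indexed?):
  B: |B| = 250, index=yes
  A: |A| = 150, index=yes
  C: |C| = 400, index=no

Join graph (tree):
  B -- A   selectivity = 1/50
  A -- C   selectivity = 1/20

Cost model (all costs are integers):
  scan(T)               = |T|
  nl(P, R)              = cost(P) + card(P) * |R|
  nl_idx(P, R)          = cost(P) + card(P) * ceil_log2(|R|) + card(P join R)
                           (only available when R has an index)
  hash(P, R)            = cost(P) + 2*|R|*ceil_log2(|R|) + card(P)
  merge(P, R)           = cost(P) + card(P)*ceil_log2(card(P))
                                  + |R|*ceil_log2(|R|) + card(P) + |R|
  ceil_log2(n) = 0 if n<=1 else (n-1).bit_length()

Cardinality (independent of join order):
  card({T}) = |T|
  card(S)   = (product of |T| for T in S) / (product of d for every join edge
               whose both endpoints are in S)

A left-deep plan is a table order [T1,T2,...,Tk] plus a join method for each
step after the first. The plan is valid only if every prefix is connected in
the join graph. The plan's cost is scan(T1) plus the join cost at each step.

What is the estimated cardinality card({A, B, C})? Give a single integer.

Tables in S: A(150), B(250), C(400)
Edges inside S: B-A(d=50), A-C(d=20)
numerator = 150 * 250 * 400 = 15000000
denominator = 50 * 20 = 1000
card(S) = 15000000 / 1000 = 15000

15000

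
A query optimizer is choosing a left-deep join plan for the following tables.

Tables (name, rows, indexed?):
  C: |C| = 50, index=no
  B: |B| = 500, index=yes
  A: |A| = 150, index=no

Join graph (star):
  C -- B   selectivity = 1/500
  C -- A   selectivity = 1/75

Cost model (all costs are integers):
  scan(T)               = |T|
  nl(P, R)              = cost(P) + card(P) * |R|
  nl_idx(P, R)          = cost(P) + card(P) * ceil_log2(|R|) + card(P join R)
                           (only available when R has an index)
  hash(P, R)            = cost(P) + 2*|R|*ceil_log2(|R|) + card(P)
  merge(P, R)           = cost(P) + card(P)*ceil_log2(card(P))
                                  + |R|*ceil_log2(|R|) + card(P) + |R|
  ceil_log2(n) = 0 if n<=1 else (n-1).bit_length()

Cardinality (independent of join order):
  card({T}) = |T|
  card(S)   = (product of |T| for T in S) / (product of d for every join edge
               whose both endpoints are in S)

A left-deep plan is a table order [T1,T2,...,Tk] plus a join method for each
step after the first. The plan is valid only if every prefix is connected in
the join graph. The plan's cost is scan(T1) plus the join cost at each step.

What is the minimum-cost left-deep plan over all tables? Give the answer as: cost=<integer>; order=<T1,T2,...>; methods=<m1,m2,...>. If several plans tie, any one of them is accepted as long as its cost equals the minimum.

Selinger DP (subsets sized 1..n):
  {C}: scan cost=50, card=50
  {B}: scan cost=500, card=500
  {A}: scan cost=150, card=150
  {BC}: card=50; try (B,nl_idx)→550, (C,hash)→1600, (B,merge)→5400, (C,merge)→5850, (B,hash)→9100, (B,nl)→25050 …(+1); best=550 via (B,nl_idx)
  {AC}: card=100; try (C,hash)→900, (A,merge)→1750, (C,merge)→1850, (A,hash)→2500, (A,nl)→7550, (C,nl)→7650; best=900 via (C,hash)
  {ABC}: card=100; try (B,nl_idx)→1900, (A,merge)→2250, (A,hash)→3000, (B,merge)→6700, (A,nl)→8050, (B,hash)→10000 …(+1); best=1900 via (B,nl_idx)

cost=1900; order=A,C,B; methods=hash,nl_idx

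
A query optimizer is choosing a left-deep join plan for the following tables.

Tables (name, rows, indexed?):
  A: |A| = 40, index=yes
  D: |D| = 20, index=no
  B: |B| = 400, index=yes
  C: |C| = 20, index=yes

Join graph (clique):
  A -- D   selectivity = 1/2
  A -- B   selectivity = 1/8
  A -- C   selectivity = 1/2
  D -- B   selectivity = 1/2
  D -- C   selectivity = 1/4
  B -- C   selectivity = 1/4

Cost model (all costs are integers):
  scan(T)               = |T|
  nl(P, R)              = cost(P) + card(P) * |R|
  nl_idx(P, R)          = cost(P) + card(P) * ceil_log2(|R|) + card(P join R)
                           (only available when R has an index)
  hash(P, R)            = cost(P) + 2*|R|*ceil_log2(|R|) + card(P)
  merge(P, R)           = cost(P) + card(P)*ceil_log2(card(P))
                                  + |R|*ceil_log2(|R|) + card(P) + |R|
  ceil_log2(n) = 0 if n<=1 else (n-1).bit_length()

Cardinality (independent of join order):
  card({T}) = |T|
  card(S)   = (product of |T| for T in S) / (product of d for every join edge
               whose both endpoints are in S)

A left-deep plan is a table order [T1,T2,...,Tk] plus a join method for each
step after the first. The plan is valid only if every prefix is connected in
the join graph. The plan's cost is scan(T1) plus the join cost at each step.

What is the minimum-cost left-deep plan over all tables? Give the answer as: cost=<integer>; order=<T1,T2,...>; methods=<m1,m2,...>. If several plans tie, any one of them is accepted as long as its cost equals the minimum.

Selinger DP (subsets sized 1..n):
  {A}: scan cost=40, card=40
  {D}: scan cost=20, card=20
  {B}: scan cost=400, card=400
  {C}: scan cost=20, card=20
  {AD}: card=400; try (D,hash)→280, (A,merge)→420, (D,merge)→440, (A,hash)→520, (A,nl_idx)→540, (A,nl)→820 …(+1); best=280 via (D,hash)
  {AB}: card=2000; try (A,hash)→1280, (B,nl_idx)→2400, (B,merge)→4320, (A,merge)→4680, (A,nl_idx)→4800, (B,hash)→7280 …(+2); best=1280 via (A,hash)
  {AC}: card=400; try (C,hash)→280, (A,merge)→420, (C,merge)→440, (A,hash)→520, (A,nl_idx)→540, (C,nl_idx)→640 …(+2); best=280 via (C,hash)
  {BD}: card=4000; try (D,hash)→1000, (B,merge)→4140, (B,nl_idx)→4200, (D,merge)→4520, (B,hash)→7240, (B,nl)→8020 …(+1); best=1000 via (D,hash)
  {CD}: card=100; try (C,nl_idx)→220, (D,hash)→240, (C,hash)→240, (D,merge)→260, (C,merge)→260, (D,nl)→420 …(+1); best=220 via (C,nl_idx)
  {BC}: card=2000; try (C,hash)→1000, (B,nl_idx)→2200, (B,merge)→4140, (C,nl_idx)→4400, (C,merge)→4520, (B,hash)→7240 …(+2); best=1000 via (C,hash)
  {ABD}: card=10000; try (D,hash)→3480, (A,hash)→5480, (B,hash)→7880, (B,merge)→8280, (B,nl_idx)→13880, (D,merge)→25400 …(+5); best=3480 via (D,hash)
  {ACD}: card=1000; try (A,hash)→800, (D,hash)→880, (C,hash)→880, (A,merge)→1300, (A,nl_idx)→1820, (C,nl_idx)→3280 …(+5); best=800 via (A,hash)
  {ABC}: card=5000; try (C,hash)→3480, (A,hash)→3480, (B,hash)→7880, (B,merge)→8280, (B,nl_idx)→8880, (C,nl_idx)→16280 …(+6); best=3480 via (C,hash)
  {BCD}: card=5000; try (D,hash)→3200, (B,merge)→5020, (C,hash)→5200, (B,nl_idx)→6120, (B,hash)→7520, (D,merge)→25120 …(+5); best=3200 via (D,hash)
  {ABCD}: card=6250; try (D,hash)→8680, (A,hash)→8680, (B,hash)→9000, (C,hash)→13680, (B,merge)→15800, (B,nl_idx)→16050 …(+9); best=8680 via (D,hash)

cost=8680; order=B,A,C,D; methods=hash,hash,hash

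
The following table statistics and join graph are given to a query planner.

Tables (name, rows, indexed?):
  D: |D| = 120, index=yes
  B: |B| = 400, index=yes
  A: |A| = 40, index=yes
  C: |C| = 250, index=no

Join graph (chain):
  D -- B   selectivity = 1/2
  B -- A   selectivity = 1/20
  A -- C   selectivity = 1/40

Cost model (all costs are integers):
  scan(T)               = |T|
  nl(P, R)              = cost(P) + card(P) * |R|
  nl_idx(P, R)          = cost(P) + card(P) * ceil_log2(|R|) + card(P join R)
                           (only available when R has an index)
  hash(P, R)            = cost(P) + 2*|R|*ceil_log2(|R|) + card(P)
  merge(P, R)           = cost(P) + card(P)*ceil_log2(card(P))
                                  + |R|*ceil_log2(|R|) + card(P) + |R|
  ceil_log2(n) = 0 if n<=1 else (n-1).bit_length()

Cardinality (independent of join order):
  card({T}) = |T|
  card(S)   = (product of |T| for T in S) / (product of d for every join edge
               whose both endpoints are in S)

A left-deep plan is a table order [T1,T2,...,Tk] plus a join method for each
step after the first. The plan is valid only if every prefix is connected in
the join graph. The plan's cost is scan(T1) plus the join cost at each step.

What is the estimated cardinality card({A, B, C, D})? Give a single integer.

300000

Tables in S: A(40), B(400), C(250), D(120)
Edges inside S: D-B(d=2), B-A(d=20), A-C(d=40)
numerator = 40 * 400 * 250 * 120 = 480000000
denominator = 2 * 20 * 40 = 1600
card(S) = 480000000 / 1600 = 300000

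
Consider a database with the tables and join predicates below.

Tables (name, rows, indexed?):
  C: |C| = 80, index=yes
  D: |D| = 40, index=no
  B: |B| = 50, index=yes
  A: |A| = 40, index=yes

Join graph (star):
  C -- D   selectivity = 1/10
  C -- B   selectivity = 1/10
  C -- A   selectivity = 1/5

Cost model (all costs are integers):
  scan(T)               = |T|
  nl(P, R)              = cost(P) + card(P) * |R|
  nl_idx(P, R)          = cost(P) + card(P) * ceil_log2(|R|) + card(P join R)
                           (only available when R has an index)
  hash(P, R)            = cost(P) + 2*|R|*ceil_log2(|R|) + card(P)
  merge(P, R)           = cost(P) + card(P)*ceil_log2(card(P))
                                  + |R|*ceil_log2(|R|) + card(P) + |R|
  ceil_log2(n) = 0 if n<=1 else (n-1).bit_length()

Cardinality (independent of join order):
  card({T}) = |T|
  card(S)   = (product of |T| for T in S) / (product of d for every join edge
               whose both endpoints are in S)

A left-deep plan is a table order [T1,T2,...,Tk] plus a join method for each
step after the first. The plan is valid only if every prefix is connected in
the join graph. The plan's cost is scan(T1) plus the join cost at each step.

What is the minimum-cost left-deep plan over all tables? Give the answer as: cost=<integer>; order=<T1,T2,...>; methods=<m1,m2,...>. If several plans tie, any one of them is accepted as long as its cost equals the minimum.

Selinger DP (subsets sized 1..n):
  {C}: scan cost=80, card=80
  {D}: scan cost=40, card=40
  {B}: scan cost=50, card=50
  {A}: scan cost=40, card=40
  {CD}: card=320; try (D,hash)→640, (C,nl_idx)→640, (C,merge)→960, (D,merge)→1000, (C,hash)→1200, (C,nl)→3240 …(+1); best=640 via (D,hash)
  {BC}: card=400; try (B,hash)→760, (C,nl_idx)→800, (B,nl_idx)→960, (C,merge)→1040, (B,merge)→1070, (C,hash)→1220 …(+2); best=760 via (B,hash)
  {AC}: card=640; try (A,hash)→640, (C,merge)→960, (C,nl_idx)→960, (A,merge)→1000, (C,hash)→1200, (A,nl_idx)→1200 …(+2); best=640 via (A,hash)
  {BCD}: card=1600; try (B,hash)→1560, (D,hash)→1640, (B,nl_idx)→4160, (B,merge)→4190, (D,merge)→5040, (B,nl)→16640 …(+1); best=1560 via (B,hash)
  {ACD}: card=2560; try (A,hash)→1440, (D,hash)→1760, (A,merge)→4120, (A,nl_idx)→5120, (D,merge)→7960, (A,nl)→13440 …(+1); best=1440 via (A,hash)
  {ABC}: card=3200; try (A,hash)→1640, (B,hash)→1880, (A,merge)→5040, (A,nl_idx)→6360, (B,nl_idx)→7680, (B,merge)→8030 …(+2); best=1640 via (A,hash)
  {ABCD}: card=12800; try (A,hash)→3640, (B,hash)→4600, (D,hash)→5320, (A,merge)→21040, (A,nl_idx)→23960, (B,nl_idx)→29600 …(+5); best=3640 via (A,hash)

cost=3640; order=C,D,B,A; methods=hash,hash,hash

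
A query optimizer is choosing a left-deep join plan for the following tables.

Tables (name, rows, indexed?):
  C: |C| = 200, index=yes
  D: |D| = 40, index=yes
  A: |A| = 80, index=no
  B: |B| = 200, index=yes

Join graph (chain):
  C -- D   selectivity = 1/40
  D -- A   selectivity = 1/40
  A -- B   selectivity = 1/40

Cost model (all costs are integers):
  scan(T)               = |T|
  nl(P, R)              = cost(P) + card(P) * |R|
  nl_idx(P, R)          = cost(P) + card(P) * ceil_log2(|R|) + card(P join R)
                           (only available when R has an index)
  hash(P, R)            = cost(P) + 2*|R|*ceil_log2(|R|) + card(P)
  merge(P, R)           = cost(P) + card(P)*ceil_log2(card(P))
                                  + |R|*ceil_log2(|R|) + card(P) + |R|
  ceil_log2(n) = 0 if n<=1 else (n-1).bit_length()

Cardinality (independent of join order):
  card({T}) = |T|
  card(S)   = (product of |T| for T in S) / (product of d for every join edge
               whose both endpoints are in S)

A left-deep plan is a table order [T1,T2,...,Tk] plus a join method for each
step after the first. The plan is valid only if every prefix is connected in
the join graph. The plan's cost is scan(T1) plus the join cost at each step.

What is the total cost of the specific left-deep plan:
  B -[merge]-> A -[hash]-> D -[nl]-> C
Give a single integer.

step 1: scan B: cost=200, card=200
step 2: join A via merge
    card(P join A) = 200*80/(40) = 400
    cost = 200 + 200*8 + 80*7 + 200 + 80 = 2640
step 3: join D via hash
    card(P join D) = 400*40/(40) = 400
    cost = 2640 + 2*40*6 + 400 = 3520
step 4: join C via nl
    card(P join C) = 400*200/(40) = 2000
    cost = 3520 + 400*200 = 83520

83520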